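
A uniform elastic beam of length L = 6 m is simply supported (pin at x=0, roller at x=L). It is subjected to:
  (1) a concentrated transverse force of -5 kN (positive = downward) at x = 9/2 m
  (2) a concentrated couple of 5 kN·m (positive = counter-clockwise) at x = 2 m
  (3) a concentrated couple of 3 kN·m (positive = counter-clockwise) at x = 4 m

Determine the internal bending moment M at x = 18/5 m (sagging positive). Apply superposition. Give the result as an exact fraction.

Load 1 — point force P=-5 kN at a=9/2 m (b=L-a=3/2):
  M_1 = Pbx/L  [x≤a] = (-5)·(3/2)·(18/5)/6 = -9/2 kN·m
Load 2 — applied couple M₀=5 kN·m at a=2 m (b=L-a=4):
  M_2 = M₀x/L - M₀  [x>a] = 5·(18/5)/6 - 5 = -2 kN·m
Load 3 — applied couple M₀=3 kN·m at a=4 m (b=L-a=2):
  M_3 = M₀x/L  [x≤a] = 3·(18/5)/6 = 9/5 kN·m
Superposition: M = Σ M_i = -47/10 kN·m ≈ -4.700000 kN·m

M(18/5) = -47/10 kN·m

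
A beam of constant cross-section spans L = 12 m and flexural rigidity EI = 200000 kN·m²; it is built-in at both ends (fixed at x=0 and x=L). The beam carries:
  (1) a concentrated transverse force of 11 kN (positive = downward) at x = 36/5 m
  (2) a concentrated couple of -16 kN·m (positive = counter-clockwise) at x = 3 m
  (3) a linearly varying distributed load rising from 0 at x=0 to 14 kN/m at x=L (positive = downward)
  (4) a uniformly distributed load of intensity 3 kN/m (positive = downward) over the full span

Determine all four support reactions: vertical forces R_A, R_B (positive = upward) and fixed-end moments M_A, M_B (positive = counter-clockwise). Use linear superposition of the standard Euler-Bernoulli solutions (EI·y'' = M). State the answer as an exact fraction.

R_A = 11393/250 kN, M_A = 14859/125 kN·m, R_B = 21357/250 kN, M_B = -20101/125 kN·m

Load 1 — point force P=11 kN at a=36/5 m (b=L-a=24/5):
  R_A = Pb²(3a+b)/L³ = 11·(24/5)²·(3·(36/5)+(24/5))/12³ = 484/125 kN
  M_A = Pab²/L² = 11·(36/5)·(24/5)²/12² = 1584/125 kN·m
  R_B = Pa²(a+3b)/L³ = 11·(36/5)²·((36/5)+3·(24/5))/12³ = 891/125 kN
  M_B = -Pa²b/L² = -11·(36/5)²·(24/5)/12² = -2376/125 kN·m
Load 2 — applied couple M₀=-16 kN·m at a=3 m (b=L-a=9):
  R_A = 6M₀ab/L³ = 6·(-16)·3·9/12³ = -3/2 kN
  M_A = M₀b(2a-b)/L² = (-16)·9·(2·3-9)/12² = 3 kN·m
  R_B = -6M₀ab/L³ = -6·(-16)·3·9/12³ = 3/2 kN
  M_B = M₀a(2b-a)/L² = (-16)·3·(2·9-3)/12² = -5 kN·m
Load 3 — triangular load w₀=14 kN/m (0→w₀ over full span):
  R_A = 3w₀L/20 = 3·14·12/20 = 126/5 kN
  M_A = w₀L²/30 = 14·12²/30 = 336/5 kN·m
  R_B = 7w₀L/20 = 7·14·12/20 = 294/5 kN
  M_B = -w₀L²/20 = -14·12²/20 = -504/5 kN·m
Load 4 — uniform load w=3 kN/m over full span:
  R_A = wL/2 = 3·12/2 = 18 kN
  M_A = wL²/12 = 3·12²/12 = 36 kN·m
  R_B = wL/2 = 3·12/2 = 18 kN
  M_B = -wL²/12 = -3·12²/12 = -36 kN·m
Superposition: R_A = 11393/250 kN, M_A = 14859/125 kN·m, R_B = 21357/250 kN, M_B = -20101/125 kN·m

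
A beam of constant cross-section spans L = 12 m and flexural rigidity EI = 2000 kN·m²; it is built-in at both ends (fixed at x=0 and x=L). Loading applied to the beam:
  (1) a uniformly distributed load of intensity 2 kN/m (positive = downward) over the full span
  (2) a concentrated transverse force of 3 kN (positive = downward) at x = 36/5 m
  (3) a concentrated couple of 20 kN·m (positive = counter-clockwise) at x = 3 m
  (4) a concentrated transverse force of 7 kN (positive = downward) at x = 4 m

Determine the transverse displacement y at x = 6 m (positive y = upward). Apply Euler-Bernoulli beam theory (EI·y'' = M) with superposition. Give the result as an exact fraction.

y(6) = -50197/750000 m

Load 1 — uniform load w=2 kN/m over full span:
  y_1 = -wx²(L-x)²/(24EI) = -2·6²·(12-6)²/(24·2000) = -27/500 m
Load 2 — point force P=3 kN at a=36/5 m (b=L-a=24/5):
  y_2 = -Pb²x²(3aL-(3a+b)x)/(6L³EI)  [x≤a] = -3·(24/5)²·6²·(3·(36/5)·12-(3·(36/5)+(24/5))·6)/(6·12³·2000) = -189/15625 m
Load 3 — applied couple M₀=20 kN·m at a=3 m (b=L-a=9):
  y_3 = (R_Ax³/6 - M_Ax²/2 - M₀(x-a)²/2)/EI  [x>a] with R_A=15/8, M_A=-15/4 = ((15/8)·6³/6 - (-15/4)·6²/2 - 20·(6-3)²/2)/2000 = 9/400 m
Load 4 — point force P=7 kN at a=4 m (b=L-a=8):
  y_4 = -Pa²(L-x)²(3bL-(3b+a)(L-x))/(6L³EI)  [x>a] = -7·4²·(12-6)²·(3·8·12-(3·8+4)·(12-6))/(6·12³·2000) = -7/300 m
Superposition: y = Σ y_i = -50197/750000 m ≈ -0.066929 m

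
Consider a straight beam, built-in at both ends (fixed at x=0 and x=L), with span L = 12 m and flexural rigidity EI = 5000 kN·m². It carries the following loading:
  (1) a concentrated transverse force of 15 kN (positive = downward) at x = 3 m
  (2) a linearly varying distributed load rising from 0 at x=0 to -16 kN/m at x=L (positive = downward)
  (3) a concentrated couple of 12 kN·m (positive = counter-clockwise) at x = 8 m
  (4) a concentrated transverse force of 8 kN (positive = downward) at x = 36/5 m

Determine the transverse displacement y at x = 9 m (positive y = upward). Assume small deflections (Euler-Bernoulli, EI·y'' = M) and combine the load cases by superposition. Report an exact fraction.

Load 1 — point force P=15 kN at a=3 m (b=L-a=9):
  y_1 = -Pa²(L-x)²(3bL-(3b+a)(L-x))/(6L³EI)  [x>a] = -15·3²·(12-9)²·(3·9·12-(3·9+3)·(12-9))/(6·12³·5000) = -351/64000 m
Load 2 — triangular load w₀=-16 kN/m (0→w₀ over full span):
  y_2 = -w₀x²(L-x)²(x+2L)/(120LEI) = -(-16)·9²·(12-9)²·(9+2·12)/(120·12·5000) = 2673/50000 m
Load 3 — applied couple M₀=12 kN·m at a=8 m (b=L-a=4):
  y_3 = (R_Ax³/6 - M_Ax²/2 - M₀(x-a)²/2)/EI  [x>a] with R_A=4/3, M_A=4 = ((4/3)·9³/6 - 4·9²/2 - 12·(9-8)²/2)/5000 = -3/2500 m
Load 4 — point force P=8 kN at a=36/5 m (b=L-a=24/5):
  y_4 = -Pa²(L-x)²(3bL-(3b+a)(L-x))/(6L³EI)  [x>a] = -8·(36/5)²·(12-9)²·(3·(24/5)·12-(3·(24/5)+(36/5))·(12-9))/(6·12³·5000) = -243/31250 m
Superposition: y = Σ y_i = 311997/8000000 m ≈ 0.039000 m

y(9) = 311997/8000000 m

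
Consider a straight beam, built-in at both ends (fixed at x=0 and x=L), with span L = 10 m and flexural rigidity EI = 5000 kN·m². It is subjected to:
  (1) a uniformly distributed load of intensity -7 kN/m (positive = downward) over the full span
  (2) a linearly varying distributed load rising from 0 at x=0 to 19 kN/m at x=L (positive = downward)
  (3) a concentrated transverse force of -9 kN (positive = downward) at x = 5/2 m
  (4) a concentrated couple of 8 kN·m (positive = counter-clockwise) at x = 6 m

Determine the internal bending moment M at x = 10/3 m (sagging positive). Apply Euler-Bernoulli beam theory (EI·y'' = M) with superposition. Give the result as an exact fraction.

Load 1 — uniform load w=-7 kN/m over full span:
  M_1 = wLx/2 - wL²/12 - wx²/2 = (-7)·10·(10/3)/2 - (-7)·10²/12 - (-7)·(10/3)²/2 = -175/9 kN·m
Load 2 — triangular load w₀=19 kN/m (0→w₀ over full span):
  M_2 = 3w₀Lx/20 - w₀L²/30 - w₀x³/(6L) = 3·19·10·(10/3)/20 - 19·10²/30 - 19·(10/3)³/(6·10) = 1615/81 kN·m
Load 3 — point force P=-9 kN at a=5/2 m (b=L-a=15/2):
  M_3 = Pa²(a+3b)(L-x)/L³ - Pa²b/L²  [x>a] = (-9)·(5/2)²·((5/2)+3·(15/2))·(10-(10/3))/10³ - (-9)·(5/2)²·(15/2)/10² = -165/32 kN·m
Load 4 — applied couple M₀=8 kN·m at a=6 m (b=L-a=4):
  M_4 = R_Ax - M_A  [x≤a] with R_A=144/125, M_A=64/25 = (144/125)·(10/3) - (64/25) = 32/25 kN·m
Superposition: M = Σ M_i = -219181/64800 kN·m ≈ -3.382423 kN·m

M(10/3) = -219181/64800 kN·m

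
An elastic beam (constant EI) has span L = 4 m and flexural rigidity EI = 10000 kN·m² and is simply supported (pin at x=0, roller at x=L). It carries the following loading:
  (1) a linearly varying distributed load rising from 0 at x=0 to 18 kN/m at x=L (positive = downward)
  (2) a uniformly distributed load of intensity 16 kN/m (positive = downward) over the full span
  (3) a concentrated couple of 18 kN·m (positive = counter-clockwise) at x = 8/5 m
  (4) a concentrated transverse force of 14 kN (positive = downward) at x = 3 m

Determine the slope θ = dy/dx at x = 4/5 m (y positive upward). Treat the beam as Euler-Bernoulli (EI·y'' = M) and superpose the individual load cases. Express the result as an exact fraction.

Load 1 — triangular load w₀=18 kN/m (0→w₀ over full span):
  θ_1 = -w₀(7L⁴-30L²x²+15x⁴)/(360LEI) = -18·(7·4⁴-30·4²·(4/5)²+15·(4/5)⁴)/(360·4·10000) = -728/390625 rad
Load 2 — uniform load w=16 kN/m over full span:
  θ_2 = -w(L³-6Lx²+4x³)/(24EI) = -16·(4³-6·4·(4/5)²+4·(4/5)³)/(24·10000) = -264/78125 rad
Load 3 — applied couple M₀=18 kN·m at a=8/5 m (b=L-a=12/5):
  θ_3 = (M₀x²/(2L)+C₁)/EI  [x≤a] with C₁=M₀(3b²-L²)/(6L)=24/25 = (18·(4/5)²/(2·4)+(24/25))/10000 = 3/12500 rad
Load 4 — point force P=14 kN at a=3 m (b=L-a=1):
  θ_4 = -Pb(L²-b²-3x²)/(6LEI)  [x≤a] = -14·1·(4²-1²-3·(4/5)²)/(6·4·10000) = -763/1000000 rad
Superposition: θ = Σ θ_i = -144147/25000000 rad ≈ -0.005766 rad

θ(4/5) = -144147/25000000 rad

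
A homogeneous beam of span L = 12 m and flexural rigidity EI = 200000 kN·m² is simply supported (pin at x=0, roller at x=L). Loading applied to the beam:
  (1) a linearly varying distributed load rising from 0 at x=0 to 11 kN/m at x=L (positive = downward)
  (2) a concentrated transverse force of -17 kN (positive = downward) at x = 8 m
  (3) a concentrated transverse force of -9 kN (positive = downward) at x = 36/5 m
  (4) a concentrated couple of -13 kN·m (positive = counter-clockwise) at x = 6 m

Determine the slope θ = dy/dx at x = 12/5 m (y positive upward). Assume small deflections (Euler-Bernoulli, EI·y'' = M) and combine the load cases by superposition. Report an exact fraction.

θ(12/5) = -1545191/2250000000 rad

Load 1 — triangular load w₀=11 kN/m (0→w₀ over full span):
  θ_1 = -w₀(7L⁴-30L²x²+15x⁴)/(360LEI) = -11·(7·12⁴-30·12²·(12/5)²+15·(12/5)⁴)/(360·12·200000) = -3003/1953125 rad
Load 2 — point force P=-17 kN at a=8 m (b=L-a=4):
  θ_2 = -Pb(L²-b²-3x²)/(6LEI)  [x≤a] = -(-17)·4·(12²-4²-3·(12/5)²)/(6·12·200000) = 2941/5625000 rad
Load 3 — point force P=-9 kN at a=36/5 m (b=L-a=24/5):
  θ_3 = -Pb(L²-b²-3x²)/(6LEI)  [x≤a] = -(-9)·(24/5)·(12²-(24/5)²-3·(12/5)²)/(6·12·200000) = 243/781250 rad
Load 4 — applied couple M₀=-13 kN·m at a=6 m (b=L-a=6):
  θ_4 = (M₀x²/(2L)+C₁)/EI  [x≤a] with C₁=M₀(3b²-L²)/(6L)=13/2 = ((-13)·(12/5)²/(2·12)+(13/2))/200000 = 169/10000000 rad
Superposition: θ = Σ θ_i = -1545191/2250000000 rad ≈ -0.000687 rad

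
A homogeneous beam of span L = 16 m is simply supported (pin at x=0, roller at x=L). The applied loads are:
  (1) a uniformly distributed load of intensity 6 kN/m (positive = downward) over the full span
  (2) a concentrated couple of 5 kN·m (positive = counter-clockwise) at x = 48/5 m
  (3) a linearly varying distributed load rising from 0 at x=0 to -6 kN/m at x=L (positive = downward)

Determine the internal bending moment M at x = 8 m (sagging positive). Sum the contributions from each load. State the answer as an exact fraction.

M(8) = 197/2 kN·m

Load 1 — uniform load w=6 kN/m over full span:
  M_1 = wx(L-x)/2 = 6·8·(16-8)/2 = 192 kN·m
Load 2 — applied couple M₀=5 kN·m at a=48/5 m (b=L-a=32/5):
  M_2 = M₀x/L  [x≤a] = 5·8/16 = 5/2 kN·m
Load 3 — triangular load w₀=-6 kN/m (0→w₀ over full span):
  M_3 = w₀Lx/6 - w₀x³/(6L) = (-6)·16·8/6 - (-6)·8³/(6·16) = -96 kN·m
Superposition: M = Σ M_i = 197/2 kN·m ≈ 98.500000 kN·m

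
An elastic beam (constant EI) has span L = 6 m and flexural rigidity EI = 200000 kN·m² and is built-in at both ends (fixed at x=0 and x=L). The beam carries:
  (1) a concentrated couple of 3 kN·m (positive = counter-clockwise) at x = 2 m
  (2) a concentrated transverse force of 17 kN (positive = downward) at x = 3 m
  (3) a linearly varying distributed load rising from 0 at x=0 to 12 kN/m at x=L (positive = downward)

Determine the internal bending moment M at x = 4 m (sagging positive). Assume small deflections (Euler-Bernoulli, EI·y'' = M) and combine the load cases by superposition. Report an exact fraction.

Load 1 — applied couple M₀=3 kN·m at a=2 m (b=L-a=4):
  M_1 = R_Ax - M_A - M₀  [x>a] with R_A=2/3, M_A=0 = (2/3)·4 - 0 - 3 = -1/3 kN·m
Load 2 — point force P=17 kN at a=3 m (b=L-a=3):
  M_2 = Pa²(a+3b)(L-x)/L³ - Pa²b/L²  [x>a] = 17·3²·(3+3·3)·(6-4)/6³ - 17·3²·3/6² = 17/4 kN·m
Load 3 — triangular load w₀=12 kN/m (0→w₀ over full span):
  M_3 = 3w₀Lx/20 - w₀L²/30 - w₀x³/(6L) = 3·12·6·4/20 - 12·6²/30 - 12·4³/(6·6) = 112/15 kN·m
Superposition: M = Σ M_i = 683/60 kN·m ≈ 11.383333 kN·m

M(4) = 683/60 kN·m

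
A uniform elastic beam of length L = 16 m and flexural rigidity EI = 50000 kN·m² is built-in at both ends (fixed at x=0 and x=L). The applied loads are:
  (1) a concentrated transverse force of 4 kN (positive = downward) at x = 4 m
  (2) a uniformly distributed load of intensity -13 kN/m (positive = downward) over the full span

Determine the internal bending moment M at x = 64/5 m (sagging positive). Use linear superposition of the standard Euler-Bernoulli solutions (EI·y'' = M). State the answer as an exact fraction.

Load 1 — point force P=4 kN at a=4 m (b=L-a=12):
  M_1 = Pa²(a+3b)(L-x)/L³ - Pa²b/L²  [x>a] = 4·4²·(4+3·12)·(16-(64/5))/16³ - 4·4²·12/16² = -1 kN·m
Load 2 — uniform load w=-13 kN/m over full span:
  M_2 = wLx/2 - wL²/12 - wx²/2 = (-13)·16·(64/5)/2 - (-13)·16²/12 - (-13)·(64/5)²/2 = 832/75 kN·m
Superposition: M = Σ M_i = 757/75 kN·m ≈ 10.093333 kN·m

M(64/5) = 757/75 kN·m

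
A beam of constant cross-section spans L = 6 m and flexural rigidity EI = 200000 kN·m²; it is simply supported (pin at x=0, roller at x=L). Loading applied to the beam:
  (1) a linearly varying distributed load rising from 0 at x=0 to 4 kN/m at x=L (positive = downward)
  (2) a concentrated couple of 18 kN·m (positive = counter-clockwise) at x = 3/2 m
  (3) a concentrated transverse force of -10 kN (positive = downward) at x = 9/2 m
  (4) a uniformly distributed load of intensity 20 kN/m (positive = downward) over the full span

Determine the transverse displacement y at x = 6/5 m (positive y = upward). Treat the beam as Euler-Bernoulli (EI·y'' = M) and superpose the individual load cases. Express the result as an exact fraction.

y(6/5) = -23450103/25000000000 m

Load 1 — triangular load w₀=4 kN/m (0→w₀ over full span):
  y_1 = -w₀x(7L⁴-10L²x²+3x⁴)/(360LEI) = -4·(6/5)·(7·6⁴-10·6²·(6/5)²+3·(6/5)⁴)/(360·6·200000) = -4644/48828125 m
Load 2 — applied couple M₀=18 kN·m at a=3/2 m (b=L-a=9/2):
  y_2 = (M₀x³/(6L)+C₁x)/EI  [x≤a] with C₁=M₀(3b²-L²)/(6L)=99/8 = (18·(6/5)³/(6·6)+(99/8)·(6/5))/200000 = 7857/100000000 m
Load 3 — point force P=-10 kN at a=9/2 m (b=L-a=3/2):
  y_3 = -Pbx(L²-b²-x²)/(6LEI)  [x≤a] = -(-10)·(3/2)·(6/5)·(6²-(3/2)²-(6/5)²)/(6·6·200000) = 3231/40000000 m
Load 4 — uniform load w=20 kN/m over full span:
  y_4 = -wx(L³-2Lx²+x³)/(24EI) = -20·(6/5)·(6³-2·6·(6/5)²+(6/5)³)/(24·200000) = -783/781250 m
Superposition: y = Σ y_i = -23450103/25000000000 m ≈ -0.000938 m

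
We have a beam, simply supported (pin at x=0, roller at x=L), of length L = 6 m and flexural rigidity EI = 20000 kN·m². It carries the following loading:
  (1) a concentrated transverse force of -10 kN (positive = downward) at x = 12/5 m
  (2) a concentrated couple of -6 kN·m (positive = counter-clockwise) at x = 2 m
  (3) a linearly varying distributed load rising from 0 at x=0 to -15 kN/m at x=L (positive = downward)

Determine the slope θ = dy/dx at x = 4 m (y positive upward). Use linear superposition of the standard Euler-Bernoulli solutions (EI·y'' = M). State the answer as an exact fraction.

Load 1 — point force P=-10 kN at a=12/5 m (b=L-a=18/5):
  θ_1 = -Pa(2L²-6Lx+3x²+a²)/(6LEI)  [x>a] = -(-10)·(12/5)·(2·6²-6·6·4+3·4²+(12/5)²)/(6·6·20000) = -19/31250 rad
Load 2 — applied couple M₀=-6 kN·m at a=2 m (b=L-a=4):
  θ_2 = (M₀x²/(2L)-M₀(x-a)+C₁)/EI  [x>a] with C₁=M₀(3b²-L²)/(6L)=-2 = ((-6)·4²/(2·6)-(-6)·(4-2)+(-2))/20000 = 1/10000 rad
Load 3 — triangular load w₀=-15 kN/m (0→w₀ over full span):
  θ_3 = -w₀(7L⁴-30L²x²+15x⁴)/(360LEI) = -(-15)·(7·6⁴-30·6²·4²+15·4⁴)/(360·6·20000) = -91/60000 rad
Superposition: θ = Σ θ_i = -3037/1500000 rad ≈ -0.002025 rad

θ(4) = -3037/1500000 rad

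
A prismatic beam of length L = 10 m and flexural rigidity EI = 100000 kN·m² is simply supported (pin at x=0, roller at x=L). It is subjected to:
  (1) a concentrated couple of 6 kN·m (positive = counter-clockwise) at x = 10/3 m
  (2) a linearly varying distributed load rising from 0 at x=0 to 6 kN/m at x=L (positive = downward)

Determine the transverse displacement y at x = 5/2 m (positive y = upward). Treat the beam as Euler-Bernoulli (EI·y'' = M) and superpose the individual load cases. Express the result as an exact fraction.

Load 1 — applied couple M₀=6 kN·m at a=10/3 m (b=L-a=20/3):
  y_1 = (M₀x³/(6L)+C₁x)/EI  [x≤a] with C₁=M₀(3b²-L²)/(6L)=10/3 = (6·(5/2)³/(6·10)+(10/3)·(5/2))/100000 = 19/192000 m
Load 2 — triangular load w₀=6 kN/m (0→w₀ over full span):
  y_2 = -w₀x(7L⁴-10L²x²+3x⁴)/(360LEI) = -6·(5/2)·(7·10⁴-10·10²·(5/2)²+3·(5/2)⁴)/(360·10·100000) = -109/40960 m
Superposition: y = Σ y_i = -7871/3072000 m ≈ -0.002562 m

y(5/2) = -7871/3072000 m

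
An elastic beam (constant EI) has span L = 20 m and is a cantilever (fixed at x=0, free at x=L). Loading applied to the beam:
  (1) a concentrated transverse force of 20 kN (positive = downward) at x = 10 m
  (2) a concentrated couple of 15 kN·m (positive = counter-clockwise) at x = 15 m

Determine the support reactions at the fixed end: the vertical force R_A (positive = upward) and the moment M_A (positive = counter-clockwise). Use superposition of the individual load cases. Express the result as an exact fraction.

Load 1 — point force P=20 kN at a=10 m (b=L-a=10):
  R_A = P = 20 kN
  M_A = Pa = 20·10 = 200 kN·m
Load 2 — applied couple M₀=15 kN·m at a=15 m (b=L-a=5):
  R_A = 0 kN
  M_A = -M₀ = -15 kN·m
Superposition: R_A = 20 kN, M_A = 185 kN·m

R_A = 20 kN, M_A = 185 kN·m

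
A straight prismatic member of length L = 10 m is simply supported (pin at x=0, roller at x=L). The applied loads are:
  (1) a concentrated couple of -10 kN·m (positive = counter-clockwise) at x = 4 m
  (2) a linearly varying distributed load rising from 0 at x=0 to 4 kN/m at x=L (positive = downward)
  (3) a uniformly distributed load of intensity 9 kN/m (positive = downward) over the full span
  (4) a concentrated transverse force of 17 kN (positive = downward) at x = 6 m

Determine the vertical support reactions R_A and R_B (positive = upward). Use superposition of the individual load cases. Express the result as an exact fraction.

R_A = 862/15 kN, R_B = 1043/15 kN

Load 1 — applied couple M₀=-10 kN·m at a=4 m (b=L-a=6):
  R_A = M₀/L = (-10)/10 = -1 kN
  R_B = -M₀/L = -(-10)/10 = 1 kN
Load 2 — triangular load w₀=4 kN/m (0→w₀ over full span):
  R_A = w₀L/6 = 4·10/6 = 20/3 kN
  R_B = w₀L/3 = 4·10/3 = 40/3 kN
Load 3 — uniform load w=9 kN/m over full span:
  R_A = wL/2 = 9·10/2 = 45 kN
  R_B = wL/2 = 9·10/2 = 45 kN
Load 4 — point force P=17 kN at a=6 m (b=L-a=4):
  R_A = Pb/L = 17·4/10 = 34/5 kN
  R_B = Pa/L = 17·6/10 = 51/5 kN
Superposition: R_A = 862/15 kN, R_B = 1043/15 kN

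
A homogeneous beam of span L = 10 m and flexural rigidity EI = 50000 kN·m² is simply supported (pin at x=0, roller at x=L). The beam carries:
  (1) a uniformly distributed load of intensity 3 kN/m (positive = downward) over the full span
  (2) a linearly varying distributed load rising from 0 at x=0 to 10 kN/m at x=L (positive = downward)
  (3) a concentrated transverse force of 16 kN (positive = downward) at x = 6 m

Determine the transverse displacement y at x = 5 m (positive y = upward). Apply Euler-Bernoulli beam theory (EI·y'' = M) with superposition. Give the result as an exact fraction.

Load 1 — uniform load w=3 kN/m over full span:
  y_1 = -wx(L³-2Lx²+x³)/(24EI) = -3·5·(10³-2·10·5²+5³)/(24·50000) = -1/128 m
Load 2 — triangular load w₀=10 kN/m (0→w₀ over full span):
  y_2 = -w₀x(7L⁴-10L²x²+3x⁴)/(360LEI) = -10·5·(7·10⁴-10·10²·5²+3·5⁴)/(360·10·50000) = -5/384 m
Load 3 — point force P=16 kN at a=6 m (b=L-a=4):
  y_3 = -Pbx(L²-b²-x²)/(6LEI)  [x≤a] = -16·4·5·(10²-4²-5²)/(6·10·50000) = -59/9375 m
Superposition: y = Σ y_i = -4069/150000 m ≈ -0.027127 m

y(5) = -4069/150000 m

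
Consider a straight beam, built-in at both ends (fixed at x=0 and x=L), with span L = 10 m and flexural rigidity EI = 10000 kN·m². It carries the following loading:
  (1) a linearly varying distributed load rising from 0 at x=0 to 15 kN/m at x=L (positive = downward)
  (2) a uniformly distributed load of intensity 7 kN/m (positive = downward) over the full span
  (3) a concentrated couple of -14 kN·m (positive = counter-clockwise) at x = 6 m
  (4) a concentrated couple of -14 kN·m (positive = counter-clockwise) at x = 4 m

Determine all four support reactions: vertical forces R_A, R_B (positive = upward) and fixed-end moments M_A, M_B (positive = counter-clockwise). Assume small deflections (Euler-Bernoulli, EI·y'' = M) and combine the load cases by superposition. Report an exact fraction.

Load 1 — triangular load w₀=15 kN/m (0→w₀ over full span):
  R_A = 3w₀L/20 = 3·15·10/20 = 45/2 kN
  M_A = w₀L²/30 = 15·10²/30 = 50 kN·m
  R_B = 7w₀L/20 = 7·15·10/20 = 105/2 kN
  M_B = -w₀L²/20 = -15·10²/20 = -75 kN·m
Load 2 — uniform load w=7 kN/m over full span:
  R_A = wL/2 = 7·10/2 = 35 kN
  M_A = wL²/12 = 7·10²/12 = 175/3 kN·m
  R_B = wL/2 = 7·10/2 = 35 kN
  M_B = -wL²/12 = -7·10²/12 = -175/3 kN·m
Load 3 — applied couple M₀=-14 kN·m at a=6 m (b=L-a=4):
  R_A = 6M₀ab/L³ = 6·(-14)·6·4/10³ = -252/125 kN
  M_A = M₀b(2a-b)/L² = (-14)·4·(2·6-4)/10² = -112/25 kN·m
  R_B = -6M₀ab/L³ = -6·(-14)·6·4/10³ = 252/125 kN
  M_B = M₀a(2b-a)/L² = (-14)·6·(2·4-6)/10² = -42/25 kN·m
Load 4 — applied couple M₀=-14 kN·m at a=4 m (b=L-a=6):
  R_A = 6M₀ab/L³ = 6·(-14)·4·6/10³ = -252/125 kN
  M_A = M₀b(2a-b)/L² = (-14)·6·(2·4-6)/10² = -42/25 kN·m
  R_B = -6M₀ab/L³ = -6·(-14)·4·6/10³ = 252/125 kN
  M_B = M₀a(2b-a)/L² = (-14)·4·(2·6-4)/10² = -112/25 kN·m
Superposition: R_A = 13367/250 kN, M_A = 7663/75 kN·m, R_B = 22883/250 kN, M_B = -10462/75 kN·m

R_A = 13367/250 kN, M_A = 7663/75 kN·m, R_B = 22883/250 kN, M_B = -10462/75 kN·m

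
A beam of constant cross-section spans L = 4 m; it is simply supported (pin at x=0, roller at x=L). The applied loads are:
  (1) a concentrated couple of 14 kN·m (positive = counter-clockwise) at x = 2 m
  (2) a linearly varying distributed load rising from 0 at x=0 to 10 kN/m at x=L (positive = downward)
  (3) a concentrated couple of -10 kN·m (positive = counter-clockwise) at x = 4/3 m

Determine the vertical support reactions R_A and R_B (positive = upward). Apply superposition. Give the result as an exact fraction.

R_A = 23/3 kN, R_B = 37/3 kN

Load 1 — applied couple M₀=14 kN·m at a=2 m (b=L-a=2):
  R_A = M₀/L = 14/4 = 7/2 kN
  R_B = -M₀/L = -14/4 = -7/2 kN
Load 2 — triangular load w₀=10 kN/m (0→w₀ over full span):
  R_A = w₀L/6 = 10·4/6 = 20/3 kN
  R_B = w₀L/3 = 10·4/3 = 40/3 kN
Load 3 — applied couple M₀=-10 kN·m at a=4/3 m (b=L-a=8/3):
  R_A = M₀/L = (-10)/4 = -5/2 kN
  R_B = -M₀/L = -(-10)/4 = 5/2 kN
Superposition: R_A = 23/3 kN, R_B = 37/3 kN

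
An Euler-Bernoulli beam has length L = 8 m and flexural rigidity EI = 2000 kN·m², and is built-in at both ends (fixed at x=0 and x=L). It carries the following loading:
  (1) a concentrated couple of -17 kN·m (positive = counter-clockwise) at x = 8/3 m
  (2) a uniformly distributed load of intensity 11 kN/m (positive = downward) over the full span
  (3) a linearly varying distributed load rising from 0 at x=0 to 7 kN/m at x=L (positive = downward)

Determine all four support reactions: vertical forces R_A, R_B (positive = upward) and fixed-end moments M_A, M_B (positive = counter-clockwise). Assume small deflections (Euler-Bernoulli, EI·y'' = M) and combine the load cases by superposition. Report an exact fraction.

R_A = 1487/30 kN, M_A = 368/5 kN·m, R_B = 1993/30 kN, M_B = -1301/15 kN·m

Load 1 — applied couple M₀=-17 kN·m at a=8/3 m (b=L-a=16/3):
  R_A = 6M₀ab/L³ = 6·(-17)·(8/3)·(16/3)/8³ = -17/6 kN
  M_A = M₀b(2a-b)/L² = (-17)·(16/3)·(2·(8/3)-(16/3))/8² = 0 kN·m
  R_B = -6M₀ab/L³ = -6·(-17)·(8/3)·(16/3)/8³ = 17/6 kN
  M_B = M₀a(2b-a)/L² = (-17)·(8/3)·(2·(16/3)-(8/3))/8² = -17/3 kN·m
Load 2 — uniform load w=11 kN/m over full span:
  R_A = wL/2 = 11·8/2 = 44 kN
  M_A = wL²/12 = 11·8²/12 = 176/3 kN·m
  R_B = wL/2 = 11·8/2 = 44 kN
  M_B = -wL²/12 = -11·8²/12 = -176/3 kN·m
Load 3 — triangular load w₀=7 kN/m (0→w₀ over full span):
  R_A = 3w₀L/20 = 3·7·8/20 = 42/5 kN
  M_A = w₀L²/30 = 7·8²/30 = 224/15 kN·m
  R_B = 7w₀L/20 = 7·7·8/20 = 98/5 kN
  M_B = -w₀L²/20 = -7·8²/20 = -112/5 kN·m
Superposition: R_A = 1487/30 kN, M_A = 368/5 kN·m, R_B = 1993/30 kN, M_B = -1301/15 kN·m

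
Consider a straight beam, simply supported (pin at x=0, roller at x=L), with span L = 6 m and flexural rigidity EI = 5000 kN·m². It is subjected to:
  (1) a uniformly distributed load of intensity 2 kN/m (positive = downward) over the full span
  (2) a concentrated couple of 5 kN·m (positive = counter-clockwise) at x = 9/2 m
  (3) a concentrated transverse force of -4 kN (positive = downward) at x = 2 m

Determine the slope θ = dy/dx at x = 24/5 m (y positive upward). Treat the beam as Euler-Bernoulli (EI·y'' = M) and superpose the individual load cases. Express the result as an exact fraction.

θ(24/5) = 218563/90000000 rad

Load 1 — uniform load w=2 kN/m over full span:
  θ_1 = -w(L³-6Lx²+4x³)/(24EI) = -2·(6³-6·6·(24/5)²+4·(24/5)³)/(24·5000) = 891/312500 rad
Load 2 — applied couple M₀=5 kN·m at a=9/2 m (b=L-a=3/2):
  θ_2 = (M₀x²/(2L)-M₀(x-a)+C₁)/EI  [x>a] with C₁=M₀(3b²-L²)/(6L)=-65/16 = (5·(24/5)²/(2·6)-5·((24/5)-(9/2))+(-65/16))/5000 = 323/400000 rad
Load 3 — point force P=-4 kN at a=2 m (b=L-a=4):
  θ_3 = -Pa(2L²-6Lx+3x²+a²)/(6LEI)  [x>a] = -(-4)·2·(2·6²-6·6·(24/5)+3·(24/5)²+2²)/(6·6·5000) = -173/140625 rad
Superposition: θ = Σ θ_i = 218563/90000000 rad ≈ 0.002428 rad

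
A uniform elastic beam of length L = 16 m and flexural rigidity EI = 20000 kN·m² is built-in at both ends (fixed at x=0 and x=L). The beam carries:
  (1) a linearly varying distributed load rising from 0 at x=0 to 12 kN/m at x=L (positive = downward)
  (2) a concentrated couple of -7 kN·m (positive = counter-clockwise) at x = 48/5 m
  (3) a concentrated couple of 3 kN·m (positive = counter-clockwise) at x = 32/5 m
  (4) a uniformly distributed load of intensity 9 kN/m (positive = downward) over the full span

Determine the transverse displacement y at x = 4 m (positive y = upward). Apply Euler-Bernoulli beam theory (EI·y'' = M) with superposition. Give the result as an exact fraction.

Load 1 — triangular load w₀=12 kN/m (0→w₀ over full span):
  y_1 = -w₀x²(L-x)²(x+2L)/(120LEI) = -12·4²·(16-4)²·(4+2·16)/(120·16·20000) = -81/3125 m
Load 2 — applied couple M₀=-7 kN·m at a=48/5 m (b=L-a=32/5):
  y_2 = (R_Ax³/6 - M_Ax²/2)/EI  [x≤a] with R_A=-63/100, M_A=-56/25 = ((-63/100)·4³/6 - (-56/25)·4²/2)/20000 = 7/12500 m
Load 3 — applied couple M₀=3 kN·m at a=32/5 m (b=L-a=48/5):
  y_3 = (R_Ax³/6 - M_Ax²/2)/EI  [x≤a] with R_A=27/100, M_A=9/25 = ((27/100)·4³/6 - (9/25)·4²/2)/20000 = 0 m
Load 4 — uniform load w=9 kN/m over full span:
  y_4 = -wx²(L-x)²/(24EI) = -9·4²·(16-4)²/(24·20000) = -27/625 m
Superposition: y = Σ y_i = -857/12500 m ≈ -0.068560 m

y(4) = -857/12500 m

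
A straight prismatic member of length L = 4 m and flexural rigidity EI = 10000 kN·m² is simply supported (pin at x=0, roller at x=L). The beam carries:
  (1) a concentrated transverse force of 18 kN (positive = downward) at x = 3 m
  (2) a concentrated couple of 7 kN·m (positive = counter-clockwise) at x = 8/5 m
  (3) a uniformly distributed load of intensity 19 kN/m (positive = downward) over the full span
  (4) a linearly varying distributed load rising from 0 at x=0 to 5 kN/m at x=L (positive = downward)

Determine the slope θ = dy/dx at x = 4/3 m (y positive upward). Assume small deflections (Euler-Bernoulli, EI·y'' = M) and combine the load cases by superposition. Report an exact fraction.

Load 1 — point force P=18 kN at a=3 m (b=L-a=1):
  θ_1 = -Pb(L²-b²-3x²)/(6LEI)  [x≤a] = -18·1·(4²-1²-3·(4/3)²)/(6·4·10000) = -29/40000 rad
Load 2 — applied couple M₀=7 kN·m at a=8/5 m (b=L-a=12/5):
  θ_2 = (M₀x²/(2L)+C₁)/EI  [x≤a] with C₁=M₀(3b²-L²)/(6L)=28/75 = (7·(4/3)²/(2·4)+(28/75))/10000 = 217/1125000 rad
Load 3 — uniform load w=19 kN/m over full span:
  θ_3 = -w(L³-6Lx²+4x³)/(24EI) = -19·(4³-6·4·(4/3)²+4·(4/3)³)/(24·10000) = -247/101250 rad
Load 4 — triangular load w₀=5 kN/m (0→w₀ over full span):
  θ_4 = -w₀(7L⁴-30L²x²+15x⁴)/(360LEI) = -5·(7·4⁴-30·4²·(4/3)²+15·(4/3)⁴)/(360·4·10000) = -52/151875 rad
Superposition: θ = Σ θ_i = -805303/243000000 rad ≈ -0.003314 rad

θ(4/3) = -805303/243000000 rad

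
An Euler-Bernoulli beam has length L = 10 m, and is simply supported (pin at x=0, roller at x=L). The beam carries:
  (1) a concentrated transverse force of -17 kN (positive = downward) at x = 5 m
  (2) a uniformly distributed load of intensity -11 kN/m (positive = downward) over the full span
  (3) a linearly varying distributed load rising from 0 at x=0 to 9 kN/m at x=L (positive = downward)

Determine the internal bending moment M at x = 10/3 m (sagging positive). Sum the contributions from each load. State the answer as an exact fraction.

Load 1 — point force P=-17 kN at a=5 m (b=L-a=5):
  M_1 = Pbx/L  [x≤a] = (-17)·5·(10/3)/10 = -85/3 kN·m
Load 2 — uniform load w=-11 kN/m over full span:
  M_2 = wx(L-x)/2 = (-11)·(10/3)·(10-(10/3))/2 = -1100/9 kN·m
Load 3 — triangular load w₀=9 kN/m (0→w₀ over full span):
  M_3 = w₀Lx/6 - w₀x³/(6L) = 9·10·(10/3)/6 - 9·(10/3)³/(6·10) = 400/9 kN·m
Superposition: M = Σ M_i = -955/9 kN·m ≈ -106.111111 kN·m

M(10/3) = -955/9 kN·m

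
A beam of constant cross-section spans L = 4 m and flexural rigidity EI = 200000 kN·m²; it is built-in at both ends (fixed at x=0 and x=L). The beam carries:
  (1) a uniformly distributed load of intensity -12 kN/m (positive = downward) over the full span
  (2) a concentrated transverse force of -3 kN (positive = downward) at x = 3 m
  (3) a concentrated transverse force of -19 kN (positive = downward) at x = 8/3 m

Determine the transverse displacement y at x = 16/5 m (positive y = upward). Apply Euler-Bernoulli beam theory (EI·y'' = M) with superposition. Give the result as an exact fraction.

y(16/5) = 607781/20250000000 m

Load 1 — uniform load w=-12 kN/m over full span:
  y_1 = -wx²(L-x)²/(24EI) = -(-12)·(16/5)²·(4-(16/5))²/(24·200000) = 32/1953125 m
Load 2 — point force P=-3 kN at a=3 m (b=L-a=1):
  y_2 = -Pa²(L-x)²(3bL-(3b+a)(L-x))/(6L³EI)  [x>a] = -(-3)·3²·(4-(16/5))²·(3·1·4-(3·1+3)·(4-(16/5)))/(6·4³·200000) = 81/50000000 m
Load 3 — point force P=-19 kN at a=8/3 m (b=L-a=4/3):
  y_3 = -Pa²(L-x)²(3bL-(3b+a)(L-x))/(6L³EI)  [x>a] = -(-19)·(8/3)²·(4-(16/5))²·(3·(4/3)·4-(3·(4/3)+(8/3))·(4-(16/5)))/(6·4³·200000) = 76/6328125 m
Superposition: y = Σ y_i = 607781/20250000000 m ≈ 0.000030 m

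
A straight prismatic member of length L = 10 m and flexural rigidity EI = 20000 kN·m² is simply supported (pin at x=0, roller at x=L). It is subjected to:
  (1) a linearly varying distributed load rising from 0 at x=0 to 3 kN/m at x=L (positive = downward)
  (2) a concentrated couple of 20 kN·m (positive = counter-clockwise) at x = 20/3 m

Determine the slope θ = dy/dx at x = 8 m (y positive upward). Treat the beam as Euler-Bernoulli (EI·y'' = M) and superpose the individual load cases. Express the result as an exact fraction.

Load 1 — triangular load w₀=3 kN/m (0→w₀ over full span):
  θ_1 = -w₀(7L⁴-30L²x²+15x⁴)/(360LEI) = -3·(7·10⁴-30·10²·8²+15·8⁴)/(360·10·20000) = 757/300000 rad
Load 2 — applied couple M₀=20 kN·m at a=20/3 m (b=L-a=10/3):
  θ_2 = (M₀x²/(2L)-M₀(x-a)+C₁)/EI  [x>a] with C₁=M₀(3b²-L²)/(6L)=-200/9 = (20·8²/(2·10)-20·(8-(20/3))+(-200/9))/20000 = 17/22500 rad
Superposition: θ = Σ θ_i = 2951/900000 rad ≈ 0.003279 rad

θ(8) = 2951/900000 rad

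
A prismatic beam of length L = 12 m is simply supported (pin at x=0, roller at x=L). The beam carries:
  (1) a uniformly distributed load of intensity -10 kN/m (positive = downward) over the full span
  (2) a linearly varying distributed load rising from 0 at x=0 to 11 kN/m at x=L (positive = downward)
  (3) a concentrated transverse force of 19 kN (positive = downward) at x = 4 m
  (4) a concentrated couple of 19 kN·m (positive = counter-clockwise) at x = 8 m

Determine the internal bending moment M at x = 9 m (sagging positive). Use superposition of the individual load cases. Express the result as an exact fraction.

M(9) = -273/8 kN·m

Load 1 — uniform load w=-10 kN/m over full span:
  M_1 = wx(L-x)/2 = (-10)·9·(12-9)/2 = -135 kN·m
Load 2 — triangular load w₀=11 kN/m (0→w₀ over full span):
  M_2 = w₀Lx/6 - w₀x³/(6L) = 11·12·9/6 - 11·9³/(6·12) = 693/8 kN·m
Load 3 — point force P=19 kN at a=4 m (b=L-a=8):
  M_3 = Pa(L-x)/L  [x>a] = 19·4·(12-9)/12 = 19 kN·m
Load 4 — applied couple M₀=19 kN·m at a=8 m (b=L-a=4):
  M_4 = M₀x/L - M₀  [x>a] = 19·9/12 - 19 = -19/4 kN·m
Superposition: M = Σ M_i = -273/8 kN·m ≈ -34.125000 kN·m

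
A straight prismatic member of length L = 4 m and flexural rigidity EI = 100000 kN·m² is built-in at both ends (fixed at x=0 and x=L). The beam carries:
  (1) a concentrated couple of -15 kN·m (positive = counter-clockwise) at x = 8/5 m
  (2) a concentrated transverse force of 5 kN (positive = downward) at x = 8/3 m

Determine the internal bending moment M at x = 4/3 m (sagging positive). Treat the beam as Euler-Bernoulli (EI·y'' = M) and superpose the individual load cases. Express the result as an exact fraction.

Load 1 — applied couple M₀=-15 kN·m at a=8/5 m (b=L-a=12/5):
  M_1 = R_Ax - M_A  [x≤a] with R_A=-27/5, M_A=-9/5 = (-27/5)·(4/3) - (-9/5) = -27/5 kN·m
Load 2 — point force P=5 kN at a=8/3 m (b=L-a=4/3):
  M_2 = Pb²(3a+b)x/L³ - Pab²/L²  [x≤a] = 5·(4/3)²·(3·(8/3)+(4/3))·(4/3)/4³ - 5·(8/3)·(4/3)²/4² = 20/81 kN·m
Superposition: M = Σ M_i = -2087/405 kN·m ≈ -5.153086 kN·m

M(4/3) = -2087/405 kN·m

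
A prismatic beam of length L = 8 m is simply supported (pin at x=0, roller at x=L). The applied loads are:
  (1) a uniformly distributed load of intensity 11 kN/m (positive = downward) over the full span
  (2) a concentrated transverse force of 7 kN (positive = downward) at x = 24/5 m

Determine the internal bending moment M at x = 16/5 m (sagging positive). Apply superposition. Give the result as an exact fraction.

Load 1 — uniform load w=11 kN/m over full span:
  M_1 = wx(L-x)/2 = 11·(16/5)·(8-(16/5))/2 = 2112/25 kN·m
Load 2 — point force P=7 kN at a=24/5 m (b=L-a=16/5):
  M_2 = Pbx/L  [x≤a] = 7·(16/5)·(16/5)/8 = 224/25 kN·m
Superposition: M = Σ M_i = 2336/25 kN·m ≈ 93.440000 kN·m

M(16/5) = 2336/25 kN·m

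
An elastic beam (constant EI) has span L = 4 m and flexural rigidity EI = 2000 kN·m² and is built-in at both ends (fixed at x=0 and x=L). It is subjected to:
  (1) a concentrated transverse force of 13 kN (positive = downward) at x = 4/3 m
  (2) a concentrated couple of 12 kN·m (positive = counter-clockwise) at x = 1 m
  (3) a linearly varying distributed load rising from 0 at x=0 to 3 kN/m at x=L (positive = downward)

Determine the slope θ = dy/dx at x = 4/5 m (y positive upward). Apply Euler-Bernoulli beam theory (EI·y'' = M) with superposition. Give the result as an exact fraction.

Load 1 — point force P=13 kN at a=4/3 m (b=L-a=8/3):
  θ_1 = -Pb²x(2aL-(3a+b)x)/(2L³EI)  [x≤a] = -13·(8/3)²·(4/5)·(2·(4/3)·4-(3·(4/3)+(8/3))·(4/5))/(2·4³·2000) = -26/16875 rad
Load 2 — applied couple M₀=12 kN·m at a=1 m (b=L-a=3):
  θ_2 = (R_Ax²/2 - M_Ax)/EI  [x≤a] with R_A=27/8, M_A=-9/4 = ((27/8)·(4/5)²/2 - (-9/4)·(4/5))/2000 = 9/6250 rad
Load 3 — triangular load w₀=3 kN/m (0→w₀ over full span):
  θ_3 = -w₀(2x(L-x)(L-2x)(x+2L)+x²(L-x)²)/(120LEI) = -3·(2·(4/5)·(4-(4/5))·(4-2·(4/5))·((4/5)+2·4)+(4/5)²·(4-(4/5))²)/(120·4·2000) = -28/78125 rad
Superposition: θ = Σ θ_i = -1937/4218750 rad ≈ -0.000459 rad

θ(4/5) = -1937/4218750 rad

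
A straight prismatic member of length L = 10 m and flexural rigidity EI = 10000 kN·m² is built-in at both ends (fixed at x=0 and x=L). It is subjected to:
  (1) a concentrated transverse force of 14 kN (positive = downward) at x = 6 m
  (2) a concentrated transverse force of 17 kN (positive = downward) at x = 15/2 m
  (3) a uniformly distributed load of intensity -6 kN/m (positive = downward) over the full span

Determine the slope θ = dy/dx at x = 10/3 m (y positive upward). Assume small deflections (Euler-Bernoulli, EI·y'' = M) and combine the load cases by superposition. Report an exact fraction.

Load 1 — point force P=14 kN at a=6 m (b=L-a=4):
  θ_1 = -Pb²x(2aL-(3a+b)x)/(2L³EI)  [x≤a] = -14·4²·(10/3)·(2·6·10-(3·6+4)·(10/3))/(2·10³·10000) = -49/28125 rad
Load 2 — point force P=17 kN at a=15/2 m (b=L-a=5/2):
  θ_2 = -Pb²x(2aL-(3a+b)x)/(2L³EI)  [x≤a] = -17·(5/2)²·(10/3)·(2·(15/2)·10-(3·(15/2)+(5/2))·(10/3))/(2·10³·10000) = -17/14400 rad
Load 3 — uniform load w=-6 kN/m over full span:
  θ_3 = -wx(L-x)(L-2x)/(12EI) = -(-6)·(10/3)·(10-(10/3))·(10-2·(10/3))/(12·10000) = 1/270 rad
Superposition: θ = Σ θ_i = 4217/5400000 rad ≈ 0.000781 rad

θ(10/3) = 4217/5400000 rad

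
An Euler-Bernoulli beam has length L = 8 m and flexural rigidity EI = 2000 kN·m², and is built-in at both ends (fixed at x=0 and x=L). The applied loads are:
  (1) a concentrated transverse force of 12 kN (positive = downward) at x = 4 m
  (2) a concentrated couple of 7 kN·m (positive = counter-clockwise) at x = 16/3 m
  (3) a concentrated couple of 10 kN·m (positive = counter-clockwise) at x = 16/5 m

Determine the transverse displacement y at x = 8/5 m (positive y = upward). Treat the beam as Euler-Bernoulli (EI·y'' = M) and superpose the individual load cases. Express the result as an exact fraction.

Load 1 — point force P=12 kN at a=4 m (b=L-a=4):
  y_1 = -Pb²x²(3aL-(3a+b)x)/(6L³EI)  [x≤a] = -12·4²·(8/5)²·(3·4·8-(3·4+4)·(8/5))/(6·8³·2000) = -88/15625 m
Load 2 — applied couple M₀=7 kN·m at a=16/3 m (b=L-a=8/3):
  y_2 = (R_Ax³/6 - M_Ax²/2)/EI  [x≤a] with R_A=7/6, M_A=7/3 = ((7/6)·(8/5)³/6 - (7/3)·(8/5)²/2)/2000 = -154/140625 m
Load 3 — applied couple M₀=10 kN·m at a=16/5 m (b=L-a=24/5):
  y_3 = (R_Ax³/6 - M_Ax²/2)/EI  [x≤a] with R_A=9/5, M_A=6/5 = ((9/5)·(8/5)³/6 - (6/5)·(8/5)²/2)/2000 = -12/78125 m
Superposition: y = Σ y_i = -4838/703125 m ≈ -0.006881 m

y(8/5) = -4838/703125 m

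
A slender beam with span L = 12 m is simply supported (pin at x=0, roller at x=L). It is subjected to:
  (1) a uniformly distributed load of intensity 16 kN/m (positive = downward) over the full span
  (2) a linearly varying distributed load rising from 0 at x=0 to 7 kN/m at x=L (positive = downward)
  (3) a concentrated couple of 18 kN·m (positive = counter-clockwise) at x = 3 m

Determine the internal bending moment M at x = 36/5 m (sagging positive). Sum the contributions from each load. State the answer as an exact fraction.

M(36/5) = 41724/125 kN·m

Load 1 — uniform load w=16 kN/m over full span:
  M_1 = wx(L-x)/2 = 16·(36/5)·(12-(36/5))/2 = 6912/25 kN·m
Load 2 — triangular load w₀=7 kN/m (0→w₀ over full span):
  M_2 = w₀Lx/6 - w₀x³/(6L) = 7·12·(36/5)/6 - 7·(36/5)³/(6·12) = 8064/125 kN·m
Load 3 — applied couple M₀=18 kN·m at a=3 m (b=L-a=9):
  M_3 = M₀x/L - M₀  [x>a] = 18·(36/5)/12 - 18 = -36/5 kN·m
Superposition: M = Σ M_i = 41724/125 kN·m ≈ 333.792000 kN·m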